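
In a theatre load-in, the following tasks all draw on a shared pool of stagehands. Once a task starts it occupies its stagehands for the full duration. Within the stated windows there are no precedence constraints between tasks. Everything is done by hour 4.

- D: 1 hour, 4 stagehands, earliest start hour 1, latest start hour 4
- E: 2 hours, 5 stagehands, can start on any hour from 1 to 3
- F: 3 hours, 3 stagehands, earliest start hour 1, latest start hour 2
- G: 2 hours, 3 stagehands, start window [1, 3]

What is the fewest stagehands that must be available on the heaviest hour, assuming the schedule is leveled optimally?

Early-start (D@1, E@1, F@1, G@1) gives peak 15: h1:15  h2:11  h3:3  h4:0.
Shift E→3, F→2.
Schedule D@1, E@3, F@2, G@1: h1:7  h2:6  h3:8  h4:8 — peak 8.
Total stagehand-hours = 29 over 4 hours ⇒ peak ≥ ⌈29/4⌉ = 8, so 8 is optimal.

8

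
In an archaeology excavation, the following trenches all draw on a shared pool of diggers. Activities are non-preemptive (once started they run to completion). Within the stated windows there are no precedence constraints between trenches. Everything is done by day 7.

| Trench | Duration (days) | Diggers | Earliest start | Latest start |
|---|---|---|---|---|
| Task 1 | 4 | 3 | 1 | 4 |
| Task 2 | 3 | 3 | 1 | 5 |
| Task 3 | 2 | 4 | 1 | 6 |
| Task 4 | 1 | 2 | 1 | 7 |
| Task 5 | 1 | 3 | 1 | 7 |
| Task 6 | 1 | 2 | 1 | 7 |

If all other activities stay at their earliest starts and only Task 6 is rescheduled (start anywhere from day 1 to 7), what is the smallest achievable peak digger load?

Task 6@1: d1:17  d2:10  d3:6  d4:3  d5:0  d6:0  d7:0 → peak 17
Task 6@2: d1:15  d2:12  d3:6  d4:3  d5:0  d6:0  d7:0 → peak 15
Task 6@3: d1:15  d2:10  d3:8  d4:3  d5:0  d6:0  d7:0 → peak 15
Task 6@4: d1:15  d2:10  d3:6  d4:5  d5:0  d6:0  d7:0 → peak 15
Task 6@5: d1:15  d2:10  d3:6  d4:3  d5:2  d6:0  d7:0 → peak 15
Task 6@6: d1:15  d2:10  d3:6  d4:3  d5:0  d6:2  d7:0 → peak 15
Task 6@7: d1:15  d2:10  d3:6  d4:3  d5:0  d6:0  d7:2 → peak 15
Best is Task 6@2, peak 15.

15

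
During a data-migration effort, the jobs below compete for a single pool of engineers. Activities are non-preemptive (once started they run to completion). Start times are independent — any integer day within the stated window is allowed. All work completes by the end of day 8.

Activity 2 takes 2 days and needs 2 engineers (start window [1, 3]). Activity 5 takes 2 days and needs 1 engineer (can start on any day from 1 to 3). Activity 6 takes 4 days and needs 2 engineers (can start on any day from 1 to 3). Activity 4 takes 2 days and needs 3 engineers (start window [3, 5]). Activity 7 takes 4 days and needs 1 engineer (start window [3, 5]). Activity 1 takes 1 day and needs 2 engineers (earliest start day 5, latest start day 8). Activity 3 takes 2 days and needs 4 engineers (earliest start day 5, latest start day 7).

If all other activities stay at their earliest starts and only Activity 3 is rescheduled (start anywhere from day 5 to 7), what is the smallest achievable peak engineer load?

Activity 3@5: d1:5  d2:5  d3:6  d4:6  d5:7  d6:5  d7:0  d8:0 → peak 7
Activity 3@6: d1:5  d2:5  d3:6  d4:6  d5:3  d6:5  d7:4  d8:0 → peak 6
Activity 3@7: d1:5  d2:5  d3:6  d4:6  d5:3  d6:1  d7:4  d8:4 → peak 6
Best is Activity 3@6, peak 6.

6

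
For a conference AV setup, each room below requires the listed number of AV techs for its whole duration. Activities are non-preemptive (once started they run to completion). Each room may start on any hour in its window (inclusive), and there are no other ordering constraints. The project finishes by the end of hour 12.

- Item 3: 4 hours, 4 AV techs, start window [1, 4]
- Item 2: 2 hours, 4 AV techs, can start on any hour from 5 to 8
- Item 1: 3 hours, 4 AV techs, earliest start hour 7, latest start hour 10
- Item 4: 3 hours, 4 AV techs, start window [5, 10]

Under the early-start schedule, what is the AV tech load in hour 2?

4

At early start, hour 2 has: Item 3.
Demand: 4 = 4.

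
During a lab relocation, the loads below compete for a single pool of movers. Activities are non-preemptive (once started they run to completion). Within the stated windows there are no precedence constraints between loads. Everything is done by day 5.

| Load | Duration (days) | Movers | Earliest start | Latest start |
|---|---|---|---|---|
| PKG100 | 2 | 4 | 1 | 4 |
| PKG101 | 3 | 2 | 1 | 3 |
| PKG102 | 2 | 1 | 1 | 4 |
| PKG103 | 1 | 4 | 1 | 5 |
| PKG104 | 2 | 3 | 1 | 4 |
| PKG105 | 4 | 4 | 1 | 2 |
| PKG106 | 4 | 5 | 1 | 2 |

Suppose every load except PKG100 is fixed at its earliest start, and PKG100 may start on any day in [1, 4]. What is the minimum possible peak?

PKG100@1: d1:23  d2:19  d3:11  d4:9  d5:0 → peak 23
PKG100@2: d1:19  d2:19  d3:15  d4:9  d5:0 → peak 19
PKG100@3: d1:19  d2:15  d3:15  d4:13  d5:0 → peak 19
PKG100@4: d1:19  d2:15  d3:11  d4:13  d5:4 → peak 19
Best is PKG100@2, peak 19.

19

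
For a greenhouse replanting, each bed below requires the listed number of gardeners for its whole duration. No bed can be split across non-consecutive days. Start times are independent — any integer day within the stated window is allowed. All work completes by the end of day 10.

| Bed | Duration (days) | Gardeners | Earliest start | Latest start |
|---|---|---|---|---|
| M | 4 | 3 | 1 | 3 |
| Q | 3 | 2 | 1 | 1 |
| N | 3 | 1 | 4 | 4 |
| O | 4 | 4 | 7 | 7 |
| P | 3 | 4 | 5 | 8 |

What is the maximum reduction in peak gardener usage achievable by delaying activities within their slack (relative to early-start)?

Early-start peak: d1:5  d2:5  d3:5  d4:4  d5:5  d6:5  d7:8  d8:4  d9:4  d10:4 ⇒ 8.
Leveled (M@1, Q@1, N@4, O@7, P@5): d1:5  d2:5  d3:5  d4:4  d5:5  d6:5  d7:8  d8:4  d9:4  d10:4 ⇒ 8.
Reduction 8 − 8 = 0.

0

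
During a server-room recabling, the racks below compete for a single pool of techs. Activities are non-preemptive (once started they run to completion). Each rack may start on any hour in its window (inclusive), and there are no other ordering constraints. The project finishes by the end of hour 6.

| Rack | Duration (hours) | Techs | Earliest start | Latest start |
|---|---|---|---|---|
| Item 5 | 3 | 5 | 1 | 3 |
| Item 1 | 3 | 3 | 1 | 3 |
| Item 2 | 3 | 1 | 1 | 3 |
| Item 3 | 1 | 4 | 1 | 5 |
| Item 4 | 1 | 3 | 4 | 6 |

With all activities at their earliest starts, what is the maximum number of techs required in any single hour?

13

Early-start schedule: Item 5@1, Item 1@1, Item 2@1, Item 3@1, Item 4@4.
Load per hour: hour 1: 13, hour 2: 9, hour 3: 9, hour 4: 3, hour 5: 0, hour 6: 0.
Peak is 13.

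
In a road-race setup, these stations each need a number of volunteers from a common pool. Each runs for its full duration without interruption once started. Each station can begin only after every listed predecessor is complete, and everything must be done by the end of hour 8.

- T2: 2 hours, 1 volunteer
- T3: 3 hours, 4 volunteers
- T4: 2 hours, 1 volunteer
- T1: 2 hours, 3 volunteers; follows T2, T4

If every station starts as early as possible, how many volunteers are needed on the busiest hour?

Early-start schedule: T2@1, T3@1, T4@1, T1@3.
Load per hour: hour 1: 6, hour 2: 6, hour 3: 7, hour 4: 3, hour 5: 0, hour 6: 0, hour 7: 0, hour 8: 0.
Peak is 7.

7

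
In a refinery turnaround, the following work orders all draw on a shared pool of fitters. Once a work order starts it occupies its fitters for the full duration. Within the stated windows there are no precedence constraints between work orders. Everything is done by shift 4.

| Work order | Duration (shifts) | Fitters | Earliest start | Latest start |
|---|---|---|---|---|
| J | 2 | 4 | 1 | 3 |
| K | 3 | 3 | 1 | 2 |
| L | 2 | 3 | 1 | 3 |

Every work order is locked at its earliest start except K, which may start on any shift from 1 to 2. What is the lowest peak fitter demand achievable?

10

K@1: s1:10  s2:10  s3:3  s4:0 → peak 10
K@2: s1:7  s2:10  s3:3  s4:3 → peak 10
Best is K@1, peak 10.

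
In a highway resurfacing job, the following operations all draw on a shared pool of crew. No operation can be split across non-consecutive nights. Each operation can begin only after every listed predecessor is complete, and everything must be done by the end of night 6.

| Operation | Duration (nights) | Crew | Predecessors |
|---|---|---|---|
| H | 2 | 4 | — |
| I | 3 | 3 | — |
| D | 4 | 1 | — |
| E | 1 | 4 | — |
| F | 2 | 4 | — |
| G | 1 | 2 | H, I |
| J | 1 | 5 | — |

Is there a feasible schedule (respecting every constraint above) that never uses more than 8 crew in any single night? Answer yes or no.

Schedule H@1, I@1, D@1, E@3, F@4, G@4, J@6: n1:8  n2:8  n3:8  n4:7  n5:4  n6:5 — peak 8 ≤ 8.

yes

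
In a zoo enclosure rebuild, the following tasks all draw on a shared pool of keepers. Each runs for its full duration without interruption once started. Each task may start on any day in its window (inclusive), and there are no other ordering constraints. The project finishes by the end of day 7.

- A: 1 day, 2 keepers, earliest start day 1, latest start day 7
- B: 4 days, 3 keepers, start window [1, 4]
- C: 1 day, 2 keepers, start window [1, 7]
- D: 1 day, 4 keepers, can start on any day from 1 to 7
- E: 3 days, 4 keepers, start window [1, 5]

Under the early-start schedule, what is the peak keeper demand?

15

Early-start schedule: A@1, B@1, C@1, D@1, E@1.
Load per day: day 1: 15, day 2: 7, day 3: 7, day 4: 3, day 5: 0, day 6: 0, day 7: 0.
Peak is 15.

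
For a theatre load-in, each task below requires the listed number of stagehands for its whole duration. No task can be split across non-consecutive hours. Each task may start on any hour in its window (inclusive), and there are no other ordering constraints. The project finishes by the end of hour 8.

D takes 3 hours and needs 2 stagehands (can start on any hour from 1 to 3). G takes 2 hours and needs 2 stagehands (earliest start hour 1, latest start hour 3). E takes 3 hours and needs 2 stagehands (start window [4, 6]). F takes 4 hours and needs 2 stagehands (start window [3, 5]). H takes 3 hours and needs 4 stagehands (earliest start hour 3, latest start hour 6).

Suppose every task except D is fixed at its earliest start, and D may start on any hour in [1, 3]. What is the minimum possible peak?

D@1: h1:4  h2:4  h3:8  h4:8  h5:8  h6:4  h7:0  h8:0 → peak 8
D@2: h1:2  h2:4  h3:8  h4:10  h5:8  h6:4  h7:0  h8:0 → peak 10
D@3: h1:2  h2:2  h3:8  h4:10  h5:10  h6:4  h7:0  h8:0 → peak 10
Best is D@1, peak 8.

8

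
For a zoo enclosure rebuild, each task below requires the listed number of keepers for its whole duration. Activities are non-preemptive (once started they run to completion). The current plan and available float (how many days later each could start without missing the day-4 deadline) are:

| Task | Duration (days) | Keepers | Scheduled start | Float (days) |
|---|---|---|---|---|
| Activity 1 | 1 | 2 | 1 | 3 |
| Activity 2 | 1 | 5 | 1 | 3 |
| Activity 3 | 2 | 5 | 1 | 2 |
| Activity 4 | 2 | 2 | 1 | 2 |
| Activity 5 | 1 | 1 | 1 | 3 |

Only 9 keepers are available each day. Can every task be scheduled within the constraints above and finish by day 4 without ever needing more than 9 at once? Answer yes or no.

yes

Schedule Activity 1@1, Activity 2@1, Activity 3@2, Activity 4@2, Activity 5@4: d1:7  d2:7  d3:7  d4:1 — peak 7 ≤ 9.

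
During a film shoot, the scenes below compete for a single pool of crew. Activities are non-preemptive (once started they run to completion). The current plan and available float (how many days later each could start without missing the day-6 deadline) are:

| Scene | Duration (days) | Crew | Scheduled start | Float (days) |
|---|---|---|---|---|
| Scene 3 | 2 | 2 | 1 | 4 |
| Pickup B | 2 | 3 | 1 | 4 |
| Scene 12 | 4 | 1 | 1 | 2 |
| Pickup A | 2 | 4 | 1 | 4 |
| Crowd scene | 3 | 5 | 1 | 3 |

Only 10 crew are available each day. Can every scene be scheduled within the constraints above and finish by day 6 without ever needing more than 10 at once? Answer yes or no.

yes

Schedule Scene 3@1, Pickup B@4, Scene 12@1, Pickup A@4, Crowd scene@1: d1:8  d2:8  d3:6  d4:8  d5:7  d6:0 — peak 8 ≤ 10.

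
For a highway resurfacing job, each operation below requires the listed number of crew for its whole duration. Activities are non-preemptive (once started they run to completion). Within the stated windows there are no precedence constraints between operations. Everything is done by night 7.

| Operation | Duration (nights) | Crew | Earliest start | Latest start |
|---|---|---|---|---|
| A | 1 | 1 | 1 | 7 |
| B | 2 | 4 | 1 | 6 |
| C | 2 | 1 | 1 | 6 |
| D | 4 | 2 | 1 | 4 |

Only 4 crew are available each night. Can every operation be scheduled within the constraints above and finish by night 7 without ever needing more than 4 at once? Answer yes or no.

Schedule A@1, B@2, C@4, D@4: n1:1  n2:4  n3:4  n4:3  n5:3  n6:2  n7:2 — peak 4 ≤ 4.

yes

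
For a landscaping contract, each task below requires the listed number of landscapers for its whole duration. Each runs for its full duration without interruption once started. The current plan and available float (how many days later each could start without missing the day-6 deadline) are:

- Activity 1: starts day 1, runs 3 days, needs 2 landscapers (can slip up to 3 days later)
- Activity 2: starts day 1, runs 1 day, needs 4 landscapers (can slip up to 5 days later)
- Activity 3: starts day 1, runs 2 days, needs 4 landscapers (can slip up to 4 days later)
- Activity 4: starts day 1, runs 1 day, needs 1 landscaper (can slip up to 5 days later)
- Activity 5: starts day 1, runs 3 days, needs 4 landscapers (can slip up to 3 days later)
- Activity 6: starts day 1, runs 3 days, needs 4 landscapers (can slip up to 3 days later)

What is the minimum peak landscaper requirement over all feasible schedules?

8

Early-start (Activity 1@1, Activity 2@1, Activity 3@1, Activity 4@1, Activity 5@1, Activity 6@1) gives peak 19: d1:19  d2:14  d3:10  d4:0  d5:0  d6:0.
Shift Activity 3→2, Activity 5→4, Activity 6→4.
Schedule Activity 1@1, Activity 2@1, Activity 3@2, Activity 4@1, Activity 5@4, Activity 6@4: d1:7  d2:6  d3:6  d4:8  d5:8  d6:8 — peak 8.
Total landscaper-days = 43 over 6 days ⇒ peak ≥ ⌈43/6⌉ = 8, so 8 is optimal.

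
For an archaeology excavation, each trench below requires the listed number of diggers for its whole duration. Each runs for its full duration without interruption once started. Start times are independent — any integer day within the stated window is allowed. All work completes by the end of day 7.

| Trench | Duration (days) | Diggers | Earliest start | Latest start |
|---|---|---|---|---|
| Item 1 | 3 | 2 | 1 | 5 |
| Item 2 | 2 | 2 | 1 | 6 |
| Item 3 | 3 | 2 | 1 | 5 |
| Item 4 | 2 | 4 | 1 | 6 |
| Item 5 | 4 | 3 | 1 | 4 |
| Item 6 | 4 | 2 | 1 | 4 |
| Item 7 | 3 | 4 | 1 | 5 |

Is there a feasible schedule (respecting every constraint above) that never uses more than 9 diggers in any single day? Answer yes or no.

Schedule Item 1@1, Item 2@1, Item 3@1, Item 4@3, Item 5@4, Item 6@4, Item 7@5: d1:6  d2:6  d3:8  d4:9  d5:9  d6:9  d7:9 — peak 9 ≤ 9.

yes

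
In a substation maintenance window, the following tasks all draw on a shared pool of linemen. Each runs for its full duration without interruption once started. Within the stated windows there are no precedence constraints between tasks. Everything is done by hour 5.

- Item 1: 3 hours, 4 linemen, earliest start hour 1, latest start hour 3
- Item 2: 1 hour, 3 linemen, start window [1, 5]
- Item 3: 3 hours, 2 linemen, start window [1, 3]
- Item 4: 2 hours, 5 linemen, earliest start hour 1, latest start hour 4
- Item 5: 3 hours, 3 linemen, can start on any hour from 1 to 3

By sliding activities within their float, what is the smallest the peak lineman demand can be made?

Early-start (Item 1@1, Item 2@1, Item 3@1, Item 4@1, Item 5@1) gives peak 17: h1:17  h2:14  h3:9  h4:0  h5:0.
Shift Item 4→4, Item 5→2.
Schedule Item 1@1, Item 2@1, Item 3@1, Item 4@4, Item 5@2: h1:9  h2:9  h3:9  h4:8  h5:5 — peak 9.

9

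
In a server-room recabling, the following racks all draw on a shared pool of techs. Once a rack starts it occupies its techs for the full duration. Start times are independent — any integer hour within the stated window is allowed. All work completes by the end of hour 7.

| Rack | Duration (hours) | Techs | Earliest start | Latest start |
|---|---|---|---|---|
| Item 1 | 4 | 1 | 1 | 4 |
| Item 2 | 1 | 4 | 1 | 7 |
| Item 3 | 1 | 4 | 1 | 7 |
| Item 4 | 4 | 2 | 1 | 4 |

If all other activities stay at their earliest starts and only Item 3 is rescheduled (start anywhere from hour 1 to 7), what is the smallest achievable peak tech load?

Item 3@1: h1:11  h2:3  h3:3  h4:3  h5:0  h6:0  h7:0 → peak 11
Item 3@2: h1:7  h2:7  h3:3  h4:3  h5:0  h6:0  h7:0 → peak 7
Item 3@3: h1:7  h2:3  h3:7  h4:3  h5:0  h6:0  h7:0 → peak 7
Item 3@4: h1:7  h2:3  h3:3  h4:7  h5:0  h6:0  h7:0 → peak 7
Item 3@5: h1:7  h2:3  h3:3  h4:3  h5:4  h6:0  h7:0 → peak 7
Item 3@6: h1:7  h2:3  h3:3  h4:3  h5:0  h6:4  h7:0 → peak 7
Item 3@7: h1:7  h2:3  h3:3  h4:3  h5:0  h6:0  h7:4 → peak 7
Best is Item 3@2, peak 7.

7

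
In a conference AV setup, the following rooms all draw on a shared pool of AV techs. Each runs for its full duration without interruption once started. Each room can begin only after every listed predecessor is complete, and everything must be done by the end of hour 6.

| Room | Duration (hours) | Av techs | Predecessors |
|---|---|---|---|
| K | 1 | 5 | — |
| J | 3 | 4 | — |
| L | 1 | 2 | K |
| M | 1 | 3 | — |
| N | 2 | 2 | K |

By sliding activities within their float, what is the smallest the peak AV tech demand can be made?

5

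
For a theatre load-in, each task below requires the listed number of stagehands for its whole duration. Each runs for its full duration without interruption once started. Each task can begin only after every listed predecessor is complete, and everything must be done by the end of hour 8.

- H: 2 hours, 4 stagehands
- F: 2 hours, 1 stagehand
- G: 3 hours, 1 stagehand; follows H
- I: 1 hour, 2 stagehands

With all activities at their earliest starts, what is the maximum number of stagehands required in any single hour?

Early-start schedule: H@1, F@1, G@3, I@1.
Load per hour: hour 1: 7, hour 2: 5, hour 3: 1, hour 4: 1, hour 5: 1, hour 6: 0, hour 7: 0, hour 8: 0.
Peak is 7.

7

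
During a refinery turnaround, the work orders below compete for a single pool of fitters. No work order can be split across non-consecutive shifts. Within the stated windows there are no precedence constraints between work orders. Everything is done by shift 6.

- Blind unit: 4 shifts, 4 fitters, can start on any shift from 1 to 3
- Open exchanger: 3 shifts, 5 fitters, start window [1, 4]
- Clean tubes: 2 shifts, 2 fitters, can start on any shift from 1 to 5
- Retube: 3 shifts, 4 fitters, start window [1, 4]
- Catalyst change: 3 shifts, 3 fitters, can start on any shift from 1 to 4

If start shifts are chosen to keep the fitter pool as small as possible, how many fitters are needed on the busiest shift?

Early-start (Blind unit@1, Open exchanger@1, Clean tubes@1, Retube@1, Catalyst change@1) gives peak 18: s1:18  s2:18  s3:16  s4:4  s5:0  s6:0.
Shift Retube→4, Catalyst change→4.
Schedule Blind unit@1, Open exchanger@1, Clean tubes@1, Retube@4, Catalyst change@4: s1:11  s2:11  s3:9  s4:11  s5:7  s6:7 — peak 11.

11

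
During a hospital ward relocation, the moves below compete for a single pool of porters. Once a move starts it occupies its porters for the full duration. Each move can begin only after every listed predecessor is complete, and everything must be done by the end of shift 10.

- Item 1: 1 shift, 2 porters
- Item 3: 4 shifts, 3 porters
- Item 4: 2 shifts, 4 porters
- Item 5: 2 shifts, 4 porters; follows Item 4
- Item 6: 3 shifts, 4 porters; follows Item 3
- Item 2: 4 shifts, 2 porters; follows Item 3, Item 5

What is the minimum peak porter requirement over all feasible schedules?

7

Early-start (Item 1@1, Item 3@1, Item 4@1, Item 5@3, Item 6@5, Item 2@5) gives peak 9: s1:9  s2:7  s3:7  s4:7  s5:6  s6:6  s7:6  s8:2  s9:0  s10:0.
Shift Item 4→2, Item 5→4, Item 6→6, Item 2→6.
Schedule Item 1@1, Item 3@1, Item 4@2, Item 5@4, Item 6@6, Item 2@6: s1:5  s2:7  s3:7  s4:7  s5:4  s6:6  s7:6  s8:6  s9:2  s10:0 — peak 7.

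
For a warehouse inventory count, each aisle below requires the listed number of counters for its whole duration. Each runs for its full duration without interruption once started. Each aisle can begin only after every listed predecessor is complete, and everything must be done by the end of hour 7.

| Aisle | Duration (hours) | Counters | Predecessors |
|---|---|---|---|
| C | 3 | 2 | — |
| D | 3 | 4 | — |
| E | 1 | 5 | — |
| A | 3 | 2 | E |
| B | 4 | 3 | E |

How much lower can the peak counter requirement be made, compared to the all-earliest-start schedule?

Early-start peak: h1:11  h2:11  h3:11  h4:5  h5:3  h6:0  h7:0 ⇒ 11.
Leveled (C@1, D@2, E@1, A@5, B@4): h1:7  h2:6  h3:6  h4:7  h5:5  h6:5  h7:5 ⇒ 7.
Reduction 11 − 7 = 4.

4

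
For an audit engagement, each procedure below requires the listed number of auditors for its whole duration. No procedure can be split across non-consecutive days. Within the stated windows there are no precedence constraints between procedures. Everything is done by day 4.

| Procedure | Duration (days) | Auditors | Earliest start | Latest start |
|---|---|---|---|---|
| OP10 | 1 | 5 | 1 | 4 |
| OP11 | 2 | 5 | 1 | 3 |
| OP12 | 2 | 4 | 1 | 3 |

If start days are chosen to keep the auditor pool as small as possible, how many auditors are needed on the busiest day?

9

Early-start (OP10@1, OP11@1, OP12@1) gives peak 14: d1:14  d2:9  d3:0  d4:0.
Shift OP11→2.
Schedule OP10@1, OP11@2, OP12@1: d1:9  d2:9  d3:5  d4:0 — peak 9.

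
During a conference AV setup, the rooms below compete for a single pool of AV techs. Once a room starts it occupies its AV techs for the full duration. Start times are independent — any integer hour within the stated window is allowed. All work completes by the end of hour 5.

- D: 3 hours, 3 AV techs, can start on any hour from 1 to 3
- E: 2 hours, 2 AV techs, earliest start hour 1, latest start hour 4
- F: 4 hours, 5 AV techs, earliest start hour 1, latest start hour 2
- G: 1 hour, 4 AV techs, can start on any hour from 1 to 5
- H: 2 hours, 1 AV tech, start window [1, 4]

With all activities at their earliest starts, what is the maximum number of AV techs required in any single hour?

Early-start schedule: D@1, E@1, F@1, G@1, H@1.
Load per hour: hour 1: 15, hour 2: 11, hour 3: 8, hour 4: 5, hour 5: 0.
Peak is 15.

15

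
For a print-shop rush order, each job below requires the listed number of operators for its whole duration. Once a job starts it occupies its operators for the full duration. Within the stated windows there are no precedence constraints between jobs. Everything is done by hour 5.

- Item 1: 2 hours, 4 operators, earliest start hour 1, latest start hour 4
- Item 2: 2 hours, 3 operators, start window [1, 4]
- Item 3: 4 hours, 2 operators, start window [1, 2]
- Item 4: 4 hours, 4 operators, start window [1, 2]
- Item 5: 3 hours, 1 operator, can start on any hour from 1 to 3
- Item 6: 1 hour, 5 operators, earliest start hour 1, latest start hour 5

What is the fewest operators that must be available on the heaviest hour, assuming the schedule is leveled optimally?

10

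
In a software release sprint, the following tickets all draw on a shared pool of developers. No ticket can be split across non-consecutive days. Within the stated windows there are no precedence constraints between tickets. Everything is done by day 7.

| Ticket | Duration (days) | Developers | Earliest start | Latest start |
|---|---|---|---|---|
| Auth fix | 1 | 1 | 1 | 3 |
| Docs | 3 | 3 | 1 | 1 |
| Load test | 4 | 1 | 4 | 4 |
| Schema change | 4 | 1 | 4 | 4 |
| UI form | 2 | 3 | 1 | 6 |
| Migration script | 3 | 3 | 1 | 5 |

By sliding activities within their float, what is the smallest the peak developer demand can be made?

Early-start (Auth fix@1, Docs@1, Load test@4, Schema change@4, UI form@1, Migration script@1) gives peak 10: d1:10  d2:9  d3:6  d4:2  d5:2  d6:2  d7:2.
Shift UI form→2, Migration script→4.
Schedule Auth fix@1, Docs@1, Load test@4, Schema change@4, UI form@2, Migration script@4: d1:4  d2:6  d3:6  d4:5  d5:5  d6:5  d7:2 — peak 6.

6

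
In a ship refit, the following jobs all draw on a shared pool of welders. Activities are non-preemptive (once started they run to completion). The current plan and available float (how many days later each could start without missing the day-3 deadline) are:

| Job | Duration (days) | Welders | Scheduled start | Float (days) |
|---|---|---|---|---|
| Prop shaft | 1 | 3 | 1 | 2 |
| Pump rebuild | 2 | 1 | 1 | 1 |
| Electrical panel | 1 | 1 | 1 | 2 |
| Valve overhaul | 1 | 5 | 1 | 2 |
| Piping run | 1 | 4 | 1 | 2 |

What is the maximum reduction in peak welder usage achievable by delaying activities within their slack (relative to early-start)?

9

Early-start peak: d1:14  d2:1  d3:0 ⇒ 14.
Leveled (Prop shaft@1, Pump rebuild@1, Electrical panel@1, Valve overhaul@3, Piping run@2): d1:5  d2:5  d3:5 ⇒ 5.
Reduction 14 − 5 = 9.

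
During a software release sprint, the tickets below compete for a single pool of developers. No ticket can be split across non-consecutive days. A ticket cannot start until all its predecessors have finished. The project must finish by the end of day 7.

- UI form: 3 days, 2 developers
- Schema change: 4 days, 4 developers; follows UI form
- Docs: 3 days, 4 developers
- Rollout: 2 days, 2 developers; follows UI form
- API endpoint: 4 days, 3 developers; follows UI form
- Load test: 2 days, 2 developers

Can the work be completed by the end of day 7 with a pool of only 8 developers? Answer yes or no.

The minimum achievable peak is 9; 8 < 9, so no feasible schedule stays within the cap.

no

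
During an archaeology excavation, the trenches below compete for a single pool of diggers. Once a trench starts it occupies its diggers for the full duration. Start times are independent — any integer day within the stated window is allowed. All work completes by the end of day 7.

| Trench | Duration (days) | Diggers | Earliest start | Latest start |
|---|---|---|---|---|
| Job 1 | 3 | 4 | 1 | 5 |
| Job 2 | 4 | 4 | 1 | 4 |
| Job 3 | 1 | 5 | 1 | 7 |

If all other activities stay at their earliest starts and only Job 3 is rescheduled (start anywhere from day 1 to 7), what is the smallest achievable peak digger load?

8

Job 3@1: d1:13  d2:8  d3:8  d4:4  d5:0  d6:0  d7:0 → peak 13
Job 3@2: d1:8  d2:13  d3:8  d4:4  d5:0  d6:0  d7:0 → peak 13
Job 3@3: d1:8  d2:8  d3:13  d4:4  d5:0  d6:0  d7:0 → peak 13
Job 3@4: d1:8  d2:8  d3:8  d4:9  d5:0  d6:0  d7:0 → peak 9
Job 3@5: d1:8  d2:8  d3:8  d4:4  d5:5  d6:0  d7:0 → peak 8
Job 3@6: d1:8  d2:8  d3:8  d4:4  d5:0  d6:5  d7:0 → peak 8
Job 3@7: d1:8  d2:8  d3:8  d4:4  d5:0  d6:0  d7:5 → peak 8
Best is Job 3@5, peak 8.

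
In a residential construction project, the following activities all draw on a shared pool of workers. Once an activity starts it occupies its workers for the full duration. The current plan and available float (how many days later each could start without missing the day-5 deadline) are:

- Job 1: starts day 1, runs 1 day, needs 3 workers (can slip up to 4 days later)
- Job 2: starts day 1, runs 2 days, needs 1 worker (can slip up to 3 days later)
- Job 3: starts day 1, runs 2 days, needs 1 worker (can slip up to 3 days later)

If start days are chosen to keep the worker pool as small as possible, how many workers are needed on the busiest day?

Early-start (Job 1@1, Job 2@1, Job 3@1) gives peak 5: d1:5  d2:2  d3:0  d4:0  d5:0.
Shift Job 2→2, Job 3→2.
Schedule Job 1@1, Job 2@2, Job 3@2: d1:3  d2:2  d3:2  d4:0  d5:0 — peak 3.

3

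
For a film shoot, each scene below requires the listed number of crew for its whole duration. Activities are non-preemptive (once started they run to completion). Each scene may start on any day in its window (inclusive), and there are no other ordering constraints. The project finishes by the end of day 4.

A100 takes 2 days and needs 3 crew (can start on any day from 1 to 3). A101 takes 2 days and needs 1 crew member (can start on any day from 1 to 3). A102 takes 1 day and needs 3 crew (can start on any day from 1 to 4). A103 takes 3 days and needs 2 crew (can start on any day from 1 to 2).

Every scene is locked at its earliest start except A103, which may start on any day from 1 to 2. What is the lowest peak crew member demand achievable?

7

A103@1: d1:9  d2:6  d3:2  d4:0 → peak 9
A103@2: d1:7  d2:6  d3:2  d4:2 → peak 7
Best is A103@2, peak 7.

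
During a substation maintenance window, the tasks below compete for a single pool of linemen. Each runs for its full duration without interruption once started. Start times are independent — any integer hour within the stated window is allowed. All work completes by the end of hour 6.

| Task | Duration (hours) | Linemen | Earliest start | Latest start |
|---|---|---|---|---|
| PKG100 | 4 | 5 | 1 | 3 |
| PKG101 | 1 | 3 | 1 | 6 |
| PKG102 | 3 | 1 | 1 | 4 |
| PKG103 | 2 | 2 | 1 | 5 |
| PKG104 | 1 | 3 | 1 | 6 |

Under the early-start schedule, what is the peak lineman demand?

Early-start schedule: PKG100@1, PKG101@1, PKG102@1, PKG103@1, PKG104@1.
Load per hour: hour 1: 14, hour 2: 8, hour 3: 6, hour 4: 5, hour 5: 0, hour 6: 0.
Peak is 14.

14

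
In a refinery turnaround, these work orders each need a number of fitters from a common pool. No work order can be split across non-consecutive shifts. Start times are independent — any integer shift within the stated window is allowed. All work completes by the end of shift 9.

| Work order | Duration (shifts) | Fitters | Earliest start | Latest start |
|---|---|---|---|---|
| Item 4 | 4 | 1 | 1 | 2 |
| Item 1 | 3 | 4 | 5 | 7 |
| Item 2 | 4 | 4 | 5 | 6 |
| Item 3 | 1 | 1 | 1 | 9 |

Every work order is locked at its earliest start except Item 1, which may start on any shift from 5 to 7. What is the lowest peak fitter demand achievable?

8

Item 1@5: s1:2  s2:1  s3:1  s4:1  s5:8  s6:8  s7:8  s8:4  s9:0 → peak 8
Item 1@6: s1:2  s2:1  s3:1  s4:1  s5:4  s6:8  s7:8  s8:8  s9:0 → peak 8
Item 1@7: s1:2  s2:1  s3:1  s4:1  s5:4  s6:4  s7:8  s8:8  s9:4 → peak 8
Best is Item 1@5, peak 8.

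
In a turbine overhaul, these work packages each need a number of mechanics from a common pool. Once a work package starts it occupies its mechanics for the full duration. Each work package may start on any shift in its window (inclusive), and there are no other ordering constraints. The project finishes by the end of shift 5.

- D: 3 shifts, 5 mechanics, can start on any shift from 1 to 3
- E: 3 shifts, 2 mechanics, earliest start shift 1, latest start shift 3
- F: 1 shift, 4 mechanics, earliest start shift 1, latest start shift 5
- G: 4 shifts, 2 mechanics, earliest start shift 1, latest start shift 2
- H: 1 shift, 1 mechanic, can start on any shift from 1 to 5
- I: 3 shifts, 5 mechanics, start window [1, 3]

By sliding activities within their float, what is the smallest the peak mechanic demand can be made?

Early-start (D@1, E@1, F@1, G@1, H@1, I@1) gives peak 19: s1:19  s2:14  s3:14  s4:2  s5:0.
Shift I→2.
Schedule D@1, E@1, F@1, G@1, H@1, I@2: s1:14  s2:14  s3:14  s4:7  s5:0 — peak 14.

14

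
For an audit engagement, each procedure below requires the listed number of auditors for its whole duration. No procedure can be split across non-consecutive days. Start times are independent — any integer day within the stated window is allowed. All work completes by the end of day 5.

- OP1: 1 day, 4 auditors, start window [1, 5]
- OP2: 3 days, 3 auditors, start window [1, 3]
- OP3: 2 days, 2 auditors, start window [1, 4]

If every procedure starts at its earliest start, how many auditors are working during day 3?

At early start, day 3 has: OP2.
Demand: 3 = 3.

3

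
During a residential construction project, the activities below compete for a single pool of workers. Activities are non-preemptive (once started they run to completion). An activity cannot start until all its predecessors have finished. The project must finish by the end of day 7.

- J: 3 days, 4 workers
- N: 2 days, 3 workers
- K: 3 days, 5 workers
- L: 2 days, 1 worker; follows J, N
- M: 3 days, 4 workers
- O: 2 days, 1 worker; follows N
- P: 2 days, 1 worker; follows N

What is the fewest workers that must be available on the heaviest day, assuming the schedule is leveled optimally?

8

Early-start (J@1, N@1, K@1, L@4, M@1, O@3, P@3) gives peak 16: d1:16  d2:16  d3:15  d4:3  d5:1  d6:0  d7:0.
Shift N→4, K→4, L→6, O→6, P→6.
Schedule J@1, N@4, K@4, L@6, M@1, O@6, P@6: d1:8  d2:8  d3:8  d4:8  d5:8  d6:8  d7:3 — peak 8.
Total worker-days = 51 over 7 days ⇒ peak ≥ ⌈51/7⌉ = 8, so 8 is optimal.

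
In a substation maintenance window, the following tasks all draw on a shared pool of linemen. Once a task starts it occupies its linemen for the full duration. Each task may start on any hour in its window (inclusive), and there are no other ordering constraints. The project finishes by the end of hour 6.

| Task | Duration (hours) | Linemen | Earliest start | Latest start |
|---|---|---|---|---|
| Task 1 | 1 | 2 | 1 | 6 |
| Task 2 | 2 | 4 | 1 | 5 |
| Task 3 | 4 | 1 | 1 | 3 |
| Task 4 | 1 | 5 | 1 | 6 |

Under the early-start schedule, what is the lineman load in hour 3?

At early start, hour 3 has: Task 3.
Demand: 1 = 1.

1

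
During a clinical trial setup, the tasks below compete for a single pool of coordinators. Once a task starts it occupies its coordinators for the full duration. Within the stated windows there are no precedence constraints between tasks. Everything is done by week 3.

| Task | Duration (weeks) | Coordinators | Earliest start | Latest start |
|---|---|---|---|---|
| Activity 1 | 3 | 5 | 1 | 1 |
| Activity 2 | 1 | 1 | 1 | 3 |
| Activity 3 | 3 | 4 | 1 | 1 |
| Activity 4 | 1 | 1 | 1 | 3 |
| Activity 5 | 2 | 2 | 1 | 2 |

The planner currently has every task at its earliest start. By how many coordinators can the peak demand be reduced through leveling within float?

2

Early-start peak: w1:13  w2:11  w3:9 ⇒ 13.
Leveled (Activity 1@1, Activity 2@1, Activity 3@1, Activity 4@1, Activity 5@2): w1:11  w2:11  w3:11 ⇒ 11.
Reduction 13 − 11 = 2.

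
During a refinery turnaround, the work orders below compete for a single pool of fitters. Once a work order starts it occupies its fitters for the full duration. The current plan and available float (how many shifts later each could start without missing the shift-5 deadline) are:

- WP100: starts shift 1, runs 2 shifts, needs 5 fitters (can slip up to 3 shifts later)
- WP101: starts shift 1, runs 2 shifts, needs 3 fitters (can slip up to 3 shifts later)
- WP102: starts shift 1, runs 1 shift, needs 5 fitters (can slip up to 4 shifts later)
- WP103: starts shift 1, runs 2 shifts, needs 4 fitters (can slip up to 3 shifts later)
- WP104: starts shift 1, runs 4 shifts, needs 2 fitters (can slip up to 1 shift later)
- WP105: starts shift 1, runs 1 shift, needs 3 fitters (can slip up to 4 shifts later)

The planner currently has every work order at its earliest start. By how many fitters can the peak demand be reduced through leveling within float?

13

Early-start peak: s1:22  s2:14  s3:2  s4:2  s5:0 ⇒ 22.
Leveled (WP100@1, WP101@3, WP102@5, WP103@3, WP104@1, WP105@5): s1:7  s2:7  s3:9  s4:9  s5:8 ⇒ 9.
Reduction 22 − 9 = 13.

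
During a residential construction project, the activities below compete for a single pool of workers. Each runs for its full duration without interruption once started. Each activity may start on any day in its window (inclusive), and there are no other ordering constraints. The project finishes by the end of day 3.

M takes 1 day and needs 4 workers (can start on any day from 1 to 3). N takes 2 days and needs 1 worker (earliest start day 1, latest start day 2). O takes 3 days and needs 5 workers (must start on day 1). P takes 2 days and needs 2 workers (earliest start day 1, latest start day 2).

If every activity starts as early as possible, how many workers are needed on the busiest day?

Early-start schedule: M@1, N@1, O@1, P@1.
Load per day: day 1: 12, day 2: 8, day 3: 5.
Peak is 12.

12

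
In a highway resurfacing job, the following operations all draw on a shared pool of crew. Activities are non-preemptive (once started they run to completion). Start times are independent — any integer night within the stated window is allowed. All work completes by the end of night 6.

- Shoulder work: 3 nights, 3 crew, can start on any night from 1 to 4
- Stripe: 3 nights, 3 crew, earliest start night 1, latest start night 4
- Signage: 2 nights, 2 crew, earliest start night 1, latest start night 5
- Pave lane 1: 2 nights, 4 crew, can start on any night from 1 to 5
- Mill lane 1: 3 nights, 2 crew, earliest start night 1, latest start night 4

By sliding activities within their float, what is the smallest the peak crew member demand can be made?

Early-start (Shoulder work@1, Stripe@1, Signage@1, Pave lane 1@1, Mill lane 1@1) gives peak 14: n1:14  n2:14  n3:8  n4:0  n5:0  n6:0.
Shift Stripe→3, Signage→4, Mill lane 1→4.
Schedule Shoulder work@1, Stripe@3, Signage@4, Pave lane 1@1, Mill lane 1@4: n1:7  n2:7  n3:6  n4:7  n5:7  n6:2 — peak 7.

7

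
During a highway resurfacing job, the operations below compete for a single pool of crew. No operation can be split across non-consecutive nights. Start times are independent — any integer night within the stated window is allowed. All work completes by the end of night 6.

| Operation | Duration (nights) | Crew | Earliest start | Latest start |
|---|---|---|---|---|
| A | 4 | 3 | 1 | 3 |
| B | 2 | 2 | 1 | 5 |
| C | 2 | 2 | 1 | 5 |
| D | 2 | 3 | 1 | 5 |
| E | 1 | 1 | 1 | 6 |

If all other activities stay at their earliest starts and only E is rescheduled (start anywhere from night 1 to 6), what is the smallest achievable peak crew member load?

E@1: n1:11  n2:10  n3:3  n4:3  n5:0  n6:0 → peak 11
E@2: n1:10  n2:11  n3:3  n4:3  n5:0  n6:0 → peak 11
E@3: n1:10  n2:10  n3:4  n4:3  n5:0  n6:0 → peak 10
E@4: n1:10  n2:10  n3:3  n4:4  n5:0  n6:0 → peak 10
E@5: n1:10  n2:10  n3:3  n4:3  n5:1  n6:0 → peak 10
E@6: n1:10  n2:10  n3:3  n4:3  n5:0  n6:1 → peak 10
Best is E@3, peak 10.

10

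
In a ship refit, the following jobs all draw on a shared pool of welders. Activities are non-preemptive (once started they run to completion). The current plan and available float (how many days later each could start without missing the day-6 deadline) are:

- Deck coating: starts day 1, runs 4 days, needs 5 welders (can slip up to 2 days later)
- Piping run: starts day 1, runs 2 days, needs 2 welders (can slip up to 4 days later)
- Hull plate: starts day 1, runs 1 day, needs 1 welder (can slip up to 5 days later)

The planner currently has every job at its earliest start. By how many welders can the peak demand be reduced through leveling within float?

3

Early-start peak: d1:8  d2:7  d3:5  d4:5  d5:0  d6:0 ⇒ 8.
Leveled (Deck coating@1, Piping run@5, Hull plate@5): d1:5  d2:5  d3:5  d4:5  d5:3  d6:2 ⇒ 5.
Reduction 8 − 5 = 3.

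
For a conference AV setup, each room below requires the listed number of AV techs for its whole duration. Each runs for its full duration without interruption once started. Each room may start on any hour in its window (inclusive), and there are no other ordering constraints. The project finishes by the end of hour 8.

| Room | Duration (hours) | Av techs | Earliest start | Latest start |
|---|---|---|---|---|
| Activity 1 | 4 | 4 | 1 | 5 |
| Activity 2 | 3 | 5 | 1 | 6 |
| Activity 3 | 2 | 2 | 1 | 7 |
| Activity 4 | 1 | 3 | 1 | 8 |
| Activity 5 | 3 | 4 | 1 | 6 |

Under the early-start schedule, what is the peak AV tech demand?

18

Early-start schedule: Activity 1@1, Activity 2@1, Activity 3@1, Activity 4@1, Activity 5@1.
Load per hour: hour 1: 18, hour 2: 15, hour 3: 13, hour 4: 4, hour 5: 0, hour 6: 0, hour 7: 0, hour 8: 0.
Peak is 18.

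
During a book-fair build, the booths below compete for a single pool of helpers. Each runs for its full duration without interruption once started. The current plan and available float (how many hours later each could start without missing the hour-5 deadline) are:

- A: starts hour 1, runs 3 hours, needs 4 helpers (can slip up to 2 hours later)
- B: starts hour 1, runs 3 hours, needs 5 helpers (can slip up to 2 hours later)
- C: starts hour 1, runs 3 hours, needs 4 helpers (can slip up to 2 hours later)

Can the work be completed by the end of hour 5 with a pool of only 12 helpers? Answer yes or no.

no

The minimum achievable peak is 13; 12 < 13, so no feasible schedule stays within the cap.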